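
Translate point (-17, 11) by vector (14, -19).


Translation: (x+dx, y+dy) = (-17+14, 11+-19) = (-3, -8)

(-3, -8)


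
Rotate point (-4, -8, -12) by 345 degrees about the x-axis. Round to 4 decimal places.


x' = -4
y' = -8*cos(345) - -12*sin(345) = -10.8332
z' = -8*sin(345) + -12*cos(345) = -9.5206

(-4, -10.8332, -9.5206)


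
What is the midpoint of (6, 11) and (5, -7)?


Midpoint = ((6+5)/2, (11+-7)/2) = (5.5, 2)

(5.5, 2)


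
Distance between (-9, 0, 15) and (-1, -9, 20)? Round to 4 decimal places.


d = sqrt((-1--9)^2 + (-9-0)^2 + (20-15)^2) = 13.0384

13.0384


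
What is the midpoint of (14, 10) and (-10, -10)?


Midpoint = ((14+-10)/2, (10+-10)/2) = (2, 0)

(2, 0)


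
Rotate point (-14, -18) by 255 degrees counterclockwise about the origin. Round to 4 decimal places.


x' = -14*cos(255) - -18*sin(255) = -13.7632
y' = -14*sin(255) + -18*cos(255) = 18.1817

(-13.7632, 18.1817)


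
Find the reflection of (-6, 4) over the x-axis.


Reflection across x-axis: (x, y) -> (x, -y)
(-6, 4) -> (-6, -4)

(-6, -4)


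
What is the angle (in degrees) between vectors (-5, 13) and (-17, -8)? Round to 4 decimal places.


dot = -5*-17 + 13*-8 = -19
|u| = 13.9284, |v| = 18.7883
cos(angle) = -0.0726
angle = 94.1636 degrees

94.1636 degrees


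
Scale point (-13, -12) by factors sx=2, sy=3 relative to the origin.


Scaling: (x*sx, y*sy) = (-13*2, -12*3) = (-26, -36)

(-26, -36)


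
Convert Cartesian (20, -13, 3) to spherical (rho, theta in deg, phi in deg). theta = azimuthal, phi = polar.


rho = sqrt(20^2 + (-13)^2 + 3^2) = 24.0416
theta = atan2(-13, 20) = 326.9761 deg
phi = acos(3/24.0416) = 82.8317 deg

rho = 24.0416, theta = 326.9761 deg, phi = 82.8317 deg


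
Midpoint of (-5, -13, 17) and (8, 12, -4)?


Midpoint = ((-5+8)/2, (-13+12)/2, (17+-4)/2) = (1.5, -0.5, 6.5)

(1.5, -0.5, 6.5)


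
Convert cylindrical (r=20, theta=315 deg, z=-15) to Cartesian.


x = 20 * cos(315) = 14.1421
y = 20 * sin(315) = -14.1421
z = -15

(14.1421, -14.1421, -15)


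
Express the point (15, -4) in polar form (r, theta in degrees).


r = sqrt(15^2 + (-4)^2) = 15.5242
theta = atan2(-4, 15) = 345.0686 degrees

r = 15.5242, theta = 345.0686 degrees


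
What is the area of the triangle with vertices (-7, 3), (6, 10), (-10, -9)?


Area = |x1(y2-y3) + x2(y3-y1) + x3(y1-y2)| / 2
= |-7*(10--9) + 6*(-9-3) + -10*(3-10)| / 2
= 67.5

67.5


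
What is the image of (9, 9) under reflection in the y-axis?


Reflection across y-axis: (x, y) -> (-x, y)
(9, 9) -> (-9, 9)

(-9, 9)


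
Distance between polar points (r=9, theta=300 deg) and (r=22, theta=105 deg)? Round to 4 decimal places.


d = sqrt(r1^2 + r2^2 - 2*r1*r2*cos(t2-t1))
d = sqrt(9^2 + 22^2 - 2*9*22*cos(105-300)) = 30.7816

30.7816


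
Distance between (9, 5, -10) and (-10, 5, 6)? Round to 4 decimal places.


d = sqrt((-10-9)^2 + (5-5)^2 + (6--10)^2) = 24.8395

24.8395


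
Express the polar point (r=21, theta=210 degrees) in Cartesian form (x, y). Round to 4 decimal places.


x = 21 * cos(210) = -18.1865
y = 21 * sin(210) = -10.5

(-18.1865, -10.5)


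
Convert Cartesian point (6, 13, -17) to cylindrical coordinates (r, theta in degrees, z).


r = sqrt(6^2 + 13^2) = 14.3178
theta = atan2(13, 6) = 65.2249 deg
z = -17

r = 14.3178, theta = 65.2249 deg, z = -17


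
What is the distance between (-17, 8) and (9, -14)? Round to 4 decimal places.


d = sqrt((9--17)^2 + (-14-8)^2) = 34.0588

34.0588


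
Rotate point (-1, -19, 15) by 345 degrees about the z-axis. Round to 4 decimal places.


x' = -1*cos(345) - -19*sin(345) = -5.8835
y' = -1*sin(345) + -19*cos(345) = -18.0938
z' = 15

(-5.8835, -18.0938, 15)


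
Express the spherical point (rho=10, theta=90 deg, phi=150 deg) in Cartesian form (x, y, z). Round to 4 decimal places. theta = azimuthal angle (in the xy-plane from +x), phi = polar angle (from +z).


x = 10 * sin(150) * cos(90) = 0
y = 10 * sin(150) * sin(90) = 5
z = 10 * cos(150) = -8.6603

(0, 5, -8.6603)


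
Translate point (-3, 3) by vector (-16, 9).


Translation: (x+dx, y+dy) = (-3+-16, 3+9) = (-19, 12)

(-19, 12)


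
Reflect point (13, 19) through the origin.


Reflection through origin: (x, y) -> (-x, -y)
(13, 19) -> (-13, -19)

(-13, -19)


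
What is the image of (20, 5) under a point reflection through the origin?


Reflection through origin: (x, y) -> (-x, -y)
(20, 5) -> (-20, -5)

(-20, -5)


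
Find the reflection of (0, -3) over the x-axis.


Reflection across x-axis: (x, y) -> (x, -y)
(0, -3) -> (0, 3)

(0, 3)


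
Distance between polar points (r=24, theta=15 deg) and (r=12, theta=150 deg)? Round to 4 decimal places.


d = sqrt(r1^2 + r2^2 - 2*r1*r2*cos(t2-t1))
d = sqrt(24^2 + 12^2 - 2*24*12*cos(150-15)) = 33.5752

33.5752


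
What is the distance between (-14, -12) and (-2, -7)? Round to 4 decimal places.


d = sqrt((-2--14)^2 + (-7--12)^2) = 13

13


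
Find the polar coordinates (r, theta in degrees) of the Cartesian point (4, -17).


r = sqrt(4^2 + (-17)^2) = 17.4642
theta = atan2(-17, 4) = 283.2405 degrees

r = 17.4642, theta = 283.2405 degrees


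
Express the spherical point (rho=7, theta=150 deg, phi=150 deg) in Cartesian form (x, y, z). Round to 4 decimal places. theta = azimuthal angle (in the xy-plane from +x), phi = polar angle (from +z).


x = 7 * sin(150) * cos(150) = -3.0311
y = 7 * sin(150) * sin(150) = 1.75
z = 7 * cos(150) = -6.0622

(-3.0311, 1.75, -6.0622)


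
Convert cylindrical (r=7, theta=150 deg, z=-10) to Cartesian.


x = 7 * cos(150) = -6.0622
y = 7 * sin(150) = 3.5
z = -10

(-6.0622, 3.5, -10)


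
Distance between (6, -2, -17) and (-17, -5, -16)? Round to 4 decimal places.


d = sqrt((-17-6)^2 + (-5--2)^2 + (-16--17)^2) = 23.2164

23.2164


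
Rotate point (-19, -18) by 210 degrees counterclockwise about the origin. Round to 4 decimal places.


x' = -19*cos(210) - -18*sin(210) = 7.4545
y' = -19*sin(210) + -18*cos(210) = 25.0885

(7.4545, 25.0885)


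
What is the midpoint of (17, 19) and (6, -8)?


Midpoint = ((17+6)/2, (19+-8)/2) = (11.5, 5.5)

(11.5, 5.5)


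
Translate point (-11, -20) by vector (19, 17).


Translation: (x+dx, y+dy) = (-11+19, -20+17) = (8, -3)

(8, -3)


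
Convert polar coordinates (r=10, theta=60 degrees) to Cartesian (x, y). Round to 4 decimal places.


x = 10 * cos(60) = 5
y = 10 * sin(60) = 8.6603

(5, 8.6603)


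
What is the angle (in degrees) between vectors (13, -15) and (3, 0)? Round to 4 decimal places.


dot = 13*3 + -15*0 = 39
|u| = 19.8494, |v| = 3
cos(angle) = 0.6549
angle = 49.0856 degrees

49.0856 degrees


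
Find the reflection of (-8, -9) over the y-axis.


Reflection across y-axis: (x, y) -> (-x, y)
(-8, -9) -> (8, -9)

(8, -9)


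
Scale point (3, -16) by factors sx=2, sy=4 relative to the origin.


Scaling: (x*sx, y*sy) = (3*2, -16*4) = (6, -64)

(6, -64)


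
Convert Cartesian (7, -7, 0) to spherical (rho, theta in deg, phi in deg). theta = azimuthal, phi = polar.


rho = sqrt(7^2 + (-7)^2 + 0^2) = 9.8995
theta = atan2(-7, 7) = 315 deg
phi = acos(0/9.8995) = 90 deg

rho = 9.8995, theta = 315 deg, phi = 90 deg


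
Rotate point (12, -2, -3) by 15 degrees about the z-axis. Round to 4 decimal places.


x' = 12*cos(15) - -2*sin(15) = 12.1087
y' = 12*sin(15) + -2*cos(15) = 1.174
z' = -3

(12.1087, 1.174, -3)


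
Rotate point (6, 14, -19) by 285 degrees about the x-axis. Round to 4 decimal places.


x' = 6
y' = 14*cos(285) - -19*sin(285) = -14.7291
z' = 14*sin(285) + -19*cos(285) = -18.4405

(6, -14.7291, -18.4405)


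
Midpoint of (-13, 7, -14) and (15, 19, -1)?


Midpoint = ((-13+15)/2, (7+19)/2, (-14+-1)/2) = (1, 13, -7.5)

(1, 13, -7.5)


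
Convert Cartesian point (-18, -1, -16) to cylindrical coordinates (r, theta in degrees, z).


r = sqrt((-18)^2 + (-1)^2) = 18.0278
theta = atan2(-1, -18) = 183.1798 deg
z = -16

r = 18.0278, theta = 183.1798 deg, z = -16


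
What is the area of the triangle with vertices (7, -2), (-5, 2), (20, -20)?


Area = |x1(y2-y3) + x2(y3-y1) + x3(y1-y2)| / 2
= |7*(2--20) + -5*(-20--2) + 20*(-2-2)| / 2
= 82

82


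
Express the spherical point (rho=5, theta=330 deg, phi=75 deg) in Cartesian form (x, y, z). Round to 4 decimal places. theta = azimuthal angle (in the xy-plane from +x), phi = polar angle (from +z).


x = 5 * sin(75) * cos(330) = 4.1826
y = 5 * sin(75) * sin(330) = -2.4148
z = 5 * cos(75) = 1.2941

(4.1826, -2.4148, 1.2941)


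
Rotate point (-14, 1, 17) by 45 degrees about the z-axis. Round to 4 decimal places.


x' = -14*cos(45) - 1*sin(45) = -10.6066
y' = -14*sin(45) + 1*cos(45) = -9.1924
z' = 17

(-10.6066, -9.1924, 17)


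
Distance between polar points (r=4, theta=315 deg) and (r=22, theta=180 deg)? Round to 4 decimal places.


d = sqrt(r1^2 + r2^2 - 2*r1*r2*cos(t2-t1))
d = sqrt(4^2 + 22^2 - 2*4*22*cos(180-315)) = 24.989

24.989


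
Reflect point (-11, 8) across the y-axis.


Reflection across y-axis: (x, y) -> (-x, y)
(-11, 8) -> (11, 8)

(11, 8)


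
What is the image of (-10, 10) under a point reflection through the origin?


Reflection through origin: (x, y) -> (-x, -y)
(-10, 10) -> (10, -10)

(10, -10)


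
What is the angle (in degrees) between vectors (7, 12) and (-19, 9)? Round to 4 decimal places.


dot = 7*-19 + 12*9 = -25
|u| = 13.8924, |v| = 21.0238
cos(angle) = -0.0856
angle = 94.9103 degrees

94.9103 degrees


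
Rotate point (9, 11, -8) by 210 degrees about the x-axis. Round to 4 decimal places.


x' = 9
y' = 11*cos(210) - -8*sin(210) = -13.5263
z' = 11*sin(210) + -8*cos(210) = 1.4282

(9, -13.5263, 1.4282)


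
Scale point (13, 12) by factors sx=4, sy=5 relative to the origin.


Scaling: (x*sx, y*sy) = (13*4, 12*5) = (52, 60)

(52, 60)


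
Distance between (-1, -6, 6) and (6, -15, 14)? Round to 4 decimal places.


d = sqrt((6--1)^2 + (-15--6)^2 + (14-6)^2) = 13.9284

13.9284


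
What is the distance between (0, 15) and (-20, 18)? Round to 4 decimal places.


d = sqrt((-20-0)^2 + (18-15)^2) = 20.2237

20.2237


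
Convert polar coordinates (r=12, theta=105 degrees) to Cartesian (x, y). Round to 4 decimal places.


x = 12 * cos(105) = -3.1058
y = 12 * sin(105) = 11.5911

(-3.1058, 11.5911)


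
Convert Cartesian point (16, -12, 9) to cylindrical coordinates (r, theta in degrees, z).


r = sqrt(16^2 + (-12)^2) = 20
theta = atan2(-12, 16) = 323.1301 deg
z = 9

r = 20, theta = 323.1301 deg, z = 9


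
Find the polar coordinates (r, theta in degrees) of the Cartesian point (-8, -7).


r = sqrt((-8)^2 + (-7)^2) = 10.6301
theta = atan2(-7, -8) = 221.1859 degrees

r = 10.6301, theta = 221.1859 degrees


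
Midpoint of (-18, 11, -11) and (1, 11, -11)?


Midpoint = ((-18+1)/2, (11+11)/2, (-11+-11)/2) = (-8.5, 11, -11)

(-8.5, 11, -11)


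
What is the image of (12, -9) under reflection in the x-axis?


Reflection across x-axis: (x, y) -> (x, -y)
(12, -9) -> (12, 9)

(12, 9)


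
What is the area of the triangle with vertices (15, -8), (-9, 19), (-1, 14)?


Area = |x1(y2-y3) + x2(y3-y1) + x3(y1-y2)| / 2
= |15*(19-14) + -9*(14--8) + -1*(-8-19)| / 2
= 48

48


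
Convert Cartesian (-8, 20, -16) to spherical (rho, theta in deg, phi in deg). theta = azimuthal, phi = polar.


rho = sqrt((-8)^2 + 20^2 + (-16)^2) = 26.8328
theta = atan2(20, -8) = 111.8014 deg
phi = acos(-16/26.8328) = 126.6043 deg

rho = 26.8328, theta = 111.8014 deg, phi = 126.6043 deg


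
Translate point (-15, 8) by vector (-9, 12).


Translation: (x+dx, y+dy) = (-15+-9, 8+12) = (-24, 20)

(-24, 20)


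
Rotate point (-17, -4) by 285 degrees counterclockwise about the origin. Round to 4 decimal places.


x' = -17*cos(285) - -4*sin(285) = -8.2636
y' = -17*sin(285) + -4*cos(285) = 15.3855

(-8.2636, 15.3855)


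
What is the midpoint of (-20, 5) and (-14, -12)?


Midpoint = ((-20+-14)/2, (5+-12)/2) = (-17, -3.5)

(-17, -3.5)


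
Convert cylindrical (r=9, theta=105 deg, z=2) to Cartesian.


x = 9 * cos(105) = -2.3294
y = 9 * sin(105) = 8.6933
z = 2

(-2.3294, 8.6933, 2)


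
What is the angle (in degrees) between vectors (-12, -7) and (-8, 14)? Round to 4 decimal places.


dot = -12*-8 + -7*14 = -2
|u| = 13.8924, |v| = 16.1245
cos(angle) = -0.0089
angle = 90.5116 degrees

90.5116 degrees


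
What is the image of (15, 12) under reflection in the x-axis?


Reflection across x-axis: (x, y) -> (x, -y)
(15, 12) -> (15, -12)

(15, -12)


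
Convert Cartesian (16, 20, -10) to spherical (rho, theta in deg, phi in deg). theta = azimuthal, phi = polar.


rho = sqrt(16^2 + 20^2 + (-10)^2) = 27.4955
theta = atan2(20, 16) = 51.3402 deg
phi = acos(-10/27.4955) = 111.3274 deg

rho = 27.4955, theta = 51.3402 deg, phi = 111.3274 deg


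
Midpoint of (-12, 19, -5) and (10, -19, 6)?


Midpoint = ((-12+10)/2, (19+-19)/2, (-5+6)/2) = (-1, 0, 0.5)

(-1, 0, 0.5)


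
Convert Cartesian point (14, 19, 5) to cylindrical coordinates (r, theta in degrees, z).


r = sqrt(14^2 + 19^2) = 23.6008
theta = atan2(19, 14) = 53.6156 deg
z = 5

r = 23.6008, theta = 53.6156 deg, z = 5


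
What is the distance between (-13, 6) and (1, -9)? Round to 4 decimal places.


d = sqrt((1--13)^2 + (-9-6)^2) = 20.5183

20.5183


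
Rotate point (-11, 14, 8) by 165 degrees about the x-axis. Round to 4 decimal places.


x' = -11
y' = 14*cos(165) - 8*sin(165) = -15.5935
z' = 14*sin(165) + 8*cos(165) = -4.1039

(-11, -15.5935, -4.1039)


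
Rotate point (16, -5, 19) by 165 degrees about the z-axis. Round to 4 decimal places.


x' = 16*cos(165) - -5*sin(165) = -14.1607
y' = 16*sin(165) + -5*cos(165) = 8.9707
z' = 19

(-14.1607, 8.9707, 19)


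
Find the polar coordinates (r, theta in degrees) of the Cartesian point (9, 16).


r = sqrt(9^2 + 16^2) = 18.3576
theta = atan2(16, 9) = 60.6422 degrees

r = 18.3576, theta = 60.6422 degrees


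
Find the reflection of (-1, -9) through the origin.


Reflection through origin: (x, y) -> (-x, -y)
(-1, -9) -> (1, 9)

(1, 9)


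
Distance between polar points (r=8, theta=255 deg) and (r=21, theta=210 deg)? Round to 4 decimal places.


d = sqrt(r1^2 + r2^2 - 2*r1*r2*cos(t2-t1))
d = sqrt(8^2 + 21^2 - 2*8*21*cos(210-255)) = 16.3527

16.3527


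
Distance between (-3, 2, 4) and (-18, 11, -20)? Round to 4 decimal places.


d = sqrt((-18--3)^2 + (11-2)^2 + (-20-4)^2) = 29.6985

29.6985


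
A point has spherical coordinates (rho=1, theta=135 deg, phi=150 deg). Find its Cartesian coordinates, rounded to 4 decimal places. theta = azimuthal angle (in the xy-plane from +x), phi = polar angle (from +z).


x = 1 * sin(150) * cos(135) = -0.3536
y = 1 * sin(150) * sin(135) = 0.3536
z = 1 * cos(150) = -0.866

(-0.3536, 0.3536, -0.866)


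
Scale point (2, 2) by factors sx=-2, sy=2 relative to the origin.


Scaling: (x*sx, y*sy) = (2*-2, 2*2) = (-4, 4)

(-4, 4)


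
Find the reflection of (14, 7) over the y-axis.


Reflection across y-axis: (x, y) -> (-x, y)
(14, 7) -> (-14, 7)

(-14, 7)


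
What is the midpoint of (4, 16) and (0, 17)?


Midpoint = ((4+0)/2, (16+17)/2) = (2, 16.5)

(2, 16.5)


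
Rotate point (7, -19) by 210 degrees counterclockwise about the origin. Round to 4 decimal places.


x' = 7*cos(210) - -19*sin(210) = -15.5622
y' = 7*sin(210) + -19*cos(210) = 12.9545

(-15.5622, 12.9545)


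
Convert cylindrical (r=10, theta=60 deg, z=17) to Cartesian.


x = 10 * cos(60) = 5
y = 10 * sin(60) = 8.6603
z = 17

(5, 8.6603, 17)


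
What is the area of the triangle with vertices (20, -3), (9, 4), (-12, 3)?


Area = |x1(y2-y3) + x2(y3-y1) + x3(y1-y2)| / 2
= |20*(4-3) + 9*(3--3) + -12*(-3-4)| / 2
= 79

79


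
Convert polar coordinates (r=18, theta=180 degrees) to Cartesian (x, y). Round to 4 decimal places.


x = 18 * cos(180) = -18
y = 18 * sin(180) = 0

(-18, 0)


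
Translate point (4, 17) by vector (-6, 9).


Translation: (x+dx, y+dy) = (4+-6, 17+9) = (-2, 26)

(-2, 26)


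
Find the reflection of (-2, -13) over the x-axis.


Reflection across x-axis: (x, y) -> (x, -y)
(-2, -13) -> (-2, 13)

(-2, 13)


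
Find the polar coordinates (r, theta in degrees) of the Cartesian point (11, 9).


r = sqrt(11^2 + 9^2) = 14.2127
theta = atan2(9, 11) = 39.2894 degrees

r = 14.2127, theta = 39.2894 degrees


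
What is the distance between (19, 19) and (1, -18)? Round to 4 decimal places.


d = sqrt((1-19)^2 + (-18-19)^2) = 41.1461

41.1461


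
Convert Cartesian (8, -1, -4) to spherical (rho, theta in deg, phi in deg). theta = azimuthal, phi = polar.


rho = sqrt(8^2 + (-1)^2 + (-4)^2) = 9
theta = atan2(-1, 8) = 352.875 deg
phi = acos(-4/9) = 116.3878 deg

rho = 9, theta = 352.875 deg, phi = 116.3878 deg


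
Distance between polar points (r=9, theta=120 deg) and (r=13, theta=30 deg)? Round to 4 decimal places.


d = sqrt(r1^2 + r2^2 - 2*r1*r2*cos(t2-t1))
d = sqrt(9^2 + 13^2 - 2*9*13*cos(30-120)) = 15.8114

15.8114


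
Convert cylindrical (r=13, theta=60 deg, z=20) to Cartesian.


x = 13 * cos(60) = 6.5
y = 13 * sin(60) = 11.2583
z = 20

(6.5, 11.2583, 20)


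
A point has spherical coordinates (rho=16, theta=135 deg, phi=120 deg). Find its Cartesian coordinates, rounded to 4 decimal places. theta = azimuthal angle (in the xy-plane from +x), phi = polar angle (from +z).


x = 16 * sin(120) * cos(135) = -9.798
y = 16 * sin(120) * sin(135) = 9.798
z = 16 * cos(120) = -8

(-9.798, 9.798, -8)


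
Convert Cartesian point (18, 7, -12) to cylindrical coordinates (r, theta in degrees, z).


r = sqrt(18^2 + 7^2) = 19.3132
theta = atan2(7, 18) = 21.2505 deg
z = -12

r = 19.3132, theta = 21.2505 deg, z = -12


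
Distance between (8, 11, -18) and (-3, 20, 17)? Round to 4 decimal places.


d = sqrt((-3-8)^2 + (20-11)^2 + (17--18)^2) = 37.7757

37.7757


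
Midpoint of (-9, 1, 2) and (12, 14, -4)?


Midpoint = ((-9+12)/2, (1+14)/2, (2+-4)/2) = (1.5, 7.5, -1)

(1.5, 7.5, -1)


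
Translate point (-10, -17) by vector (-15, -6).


Translation: (x+dx, y+dy) = (-10+-15, -17+-6) = (-25, -23)

(-25, -23)


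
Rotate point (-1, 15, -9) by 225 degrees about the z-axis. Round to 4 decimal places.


x' = -1*cos(225) - 15*sin(225) = 11.3137
y' = -1*sin(225) + 15*cos(225) = -9.8995
z' = -9

(11.3137, -9.8995, -9)


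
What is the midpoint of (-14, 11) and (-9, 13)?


Midpoint = ((-14+-9)/2, (11+13)/2) = (-11.5, 12)

(-11.5, 12)


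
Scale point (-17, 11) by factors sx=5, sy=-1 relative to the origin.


Scaling: (x*sx, y*sy) = (-17*5, 11*-1) = (-85, -11)

(-85, -11)


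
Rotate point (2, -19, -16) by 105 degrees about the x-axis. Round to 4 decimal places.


x' = 2
y' = -19*cos(105) - -16*sin(105) = 20.3724
z' = -19*sin(105) + -16*cos(105) = -14.2115

(2, 20.3724, -14.2115)


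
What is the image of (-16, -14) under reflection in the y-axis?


Reflection across y-axis: (x, y) -> (-x, y)
(-16, -14) -> (16, -14)

(16, -14)


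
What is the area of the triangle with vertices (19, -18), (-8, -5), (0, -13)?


Area = |x1(y2-y3) + x2(y3-y1) + x3(y1-y2)| / 2
= |19*(-5--13) + -8*(-13--18) + 0*(-18--5)| / 2
= 56

56


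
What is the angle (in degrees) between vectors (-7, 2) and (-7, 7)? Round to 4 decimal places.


dot = -7*-7 + 2*7 = 63
|u| = 7.2801, |v| = 9.8995
cos(angle) = 0.8742
angle = 29.0546 degrees

29.0546 degrees


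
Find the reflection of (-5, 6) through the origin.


Reflection through origin: (x, y) -> (-x, -y)
(-5, 6) -> (5, -6)

(5, -6)


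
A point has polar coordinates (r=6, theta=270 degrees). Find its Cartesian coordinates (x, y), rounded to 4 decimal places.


x = 6 * cos(270) = 0
y = 6 * sin(270) = -6

(0, -6)


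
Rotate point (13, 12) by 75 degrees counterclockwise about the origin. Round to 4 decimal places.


x' = 13*cos(75) - 12*sin(75) = -8.2265
y' = 13*sin(75) + 12*cos(75) = 15.6629

(-8.2265, 15.6629)


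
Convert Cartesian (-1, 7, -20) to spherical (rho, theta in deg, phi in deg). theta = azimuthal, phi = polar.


rho = sqrt((-1)^2 + 7^2 + (-20)^2) = 21.2132
theta = atan2(7, -1) = 98.1301 deg
phi = acos(-20/21.2132) = 160.5288 deg

rho = 21.2132, theta = 98.1301 deg, phi = 160.5288 deg


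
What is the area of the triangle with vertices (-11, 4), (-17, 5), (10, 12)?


Area = |x1(y2-y3) + x2(y3-y1) + x3(y1-y2)| / 2
= |-11*(5-12) + -17*(12-4) + 10*(4-5)| / 2
= 34.5

34.5


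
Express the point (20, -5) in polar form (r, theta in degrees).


r = sqrt(20^2 + (-5)^2) = 20.6155
theta = atan2(-5, 20) = 345.9638 degrees

r = 20.6155, theta = 345.9638 degrees


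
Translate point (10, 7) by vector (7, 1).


Translation: (x+dx, y+dy) = (10+7, 7+1) = (17, 8)

(17, 8)


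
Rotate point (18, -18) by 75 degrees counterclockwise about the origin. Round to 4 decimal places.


x' = 18*cos(75) - -18*sin(75) = 22.0454
y' = 18*sin(75) + -18*cos(75) = 12.7279

(22.0454, 12.7279)


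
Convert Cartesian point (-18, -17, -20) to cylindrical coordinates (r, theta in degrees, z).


r = sqrt((-18)^2 + (-17)^2) = 24.7588
theta = atan2(-17, -18) = 223.3634 deg
z = -20

r = 24.7588, theta = 223.3634 deg, z = -20


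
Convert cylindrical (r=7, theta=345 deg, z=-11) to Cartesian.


x = 7 * cos(345) = 6.7615
y = 7 * sin(345) = -1.8117
z = -11

(6.7615, -1.8117, -11)


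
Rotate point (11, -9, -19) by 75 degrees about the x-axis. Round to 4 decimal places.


x' = 11
y' = -9*cos(75) - -19*sin(75) = 16.0232
z' = -9*sin(75) + -19*cos(75) = -13.6109

(11, 16.0232, -13.6109)


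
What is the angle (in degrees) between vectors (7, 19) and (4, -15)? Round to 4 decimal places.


dot = 7*4 + 19*-15 = -257
|u| = 20.2485, |v| = 15.5242
cos(angle) = -0.8176
angle = 144.8437 degrees

144.8437 degrees


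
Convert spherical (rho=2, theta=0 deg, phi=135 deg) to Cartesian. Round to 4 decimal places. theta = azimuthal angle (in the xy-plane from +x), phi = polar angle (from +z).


x = 2 * sin(135) * cos(0) = 1.4142
y = 2 * sin(135) * sin(0) = 0
z = 2 * cos(135) = -1.4142

(1.4142, 0, -1.4142)


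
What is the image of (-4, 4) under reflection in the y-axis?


Reflection across y-axis: (x, y) -> (-x, y)
(-4, 4) -> (4, 4)

(4, 4)


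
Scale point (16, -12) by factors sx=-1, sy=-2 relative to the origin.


Scaling: (x*sx, y*sy) = (16*-1, -12*-2) = (-16, 24)

(-16, 24)


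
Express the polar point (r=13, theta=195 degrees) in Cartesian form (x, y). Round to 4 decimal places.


x = 13 * cos(195) = -12.557
y = 13 * sin(195) = -3.3646

(-12.557, -3.3646)


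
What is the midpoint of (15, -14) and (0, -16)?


Midpoint = ((15+0)/2, (-14+-16)/2) = (7.5, -15)

(7.5, -15)


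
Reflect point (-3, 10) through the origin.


Reflection through origin: (x, y) -> (-x, -y)
(-3, 10) -> (3, -10)

(3, -10)


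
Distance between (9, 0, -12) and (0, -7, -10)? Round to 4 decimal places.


d = sqrt((0-9)^2 + (-7-0)^2 + (-10--12)^2) = 11.5758

11.5758


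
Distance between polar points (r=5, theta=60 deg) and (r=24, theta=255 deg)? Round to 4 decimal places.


d = sqrt(r1^2 + r2^2 - 2*r1*r2*cos(t2-t1))
d = sqrt(5^2 + 24^2 - 2*5*24*cos(255-60)) = 28.8587

28.8587


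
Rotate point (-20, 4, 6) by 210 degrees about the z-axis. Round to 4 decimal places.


x' = -20*cos(210) - 4*sin(210) = 19.3205
y' = -20*sin(210) + 4*cos(210) = 6.5359
z' = 6

(19.3205, 6.5359, 6)


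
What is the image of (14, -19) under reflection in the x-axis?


Reflection across x-axis: (x, y) -> (x, -y)
(14, -19) -> (14, 19)

(14, 19)


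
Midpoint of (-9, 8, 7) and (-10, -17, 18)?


Midpoint = ((-9+-10)/2, (8+-17)/2, (7+18)/2) = (-9.5, -4.5, 12.5)

(-9.5, -4.5, 12.5)


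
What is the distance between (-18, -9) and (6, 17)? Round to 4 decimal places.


d = sqrt((6--18)^2 + (17--9)^2) = 35.3836

35.3836


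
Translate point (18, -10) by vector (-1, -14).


Translation: (x+dx, y+dy) = (18+-1, -10+-14) = (17, -24)

(17, -24)


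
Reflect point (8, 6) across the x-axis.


Reflection across x-axis: (x, y) -> (x, -y)
(8, 6) -> (8, -6)

(8, -6)


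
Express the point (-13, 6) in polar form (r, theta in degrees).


r = sqrt((-13)^2 + 6^2) = 14.3178
theta = atan2(6, -13) = 155.2249 degrees

r = 14.3178, theta = 155.2249 degrees


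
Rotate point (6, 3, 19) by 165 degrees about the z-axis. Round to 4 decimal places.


x' = 6*cos(165) - 3*sin(165) = -6.572
y' = 6*sin(165) + 3*cos(165) = -1.3449
z' = 19

(-6.572, -1.3449, 19)


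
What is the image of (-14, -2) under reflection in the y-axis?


Reflection across y-axis: (x, y) -> (-x, y)
(-14, -2) -> (14, -2)

(14, -2)


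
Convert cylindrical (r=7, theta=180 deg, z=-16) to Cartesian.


x = 7 * cos(180) = -7
y = 7 * sin(180) = 0
z = -16

(-7, 0, -16)


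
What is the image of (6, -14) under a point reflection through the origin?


Reflection through origin: (x, y) -> (-x, -y)
(6, -14) -> (-6, 14)

(-6, 14)


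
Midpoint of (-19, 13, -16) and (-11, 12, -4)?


Midpoint = ((-19+-11)/2, (13+12)/2, (-16+-4)/2) = (-15, 12.5, -10)

(-15, 12.5, -10)


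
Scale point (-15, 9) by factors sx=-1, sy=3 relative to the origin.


Scaling: (x*sx, y*sy) = (-15*-1, 9*3) = (15, 27)

(15, 27)


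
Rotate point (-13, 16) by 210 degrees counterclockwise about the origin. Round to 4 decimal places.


x' = -13*cos(210) - 16*sin(210) = 19.2583
y' = -13*sin(210) + 16*cos(210) = -7.3564

(19.2583, -7.3564)


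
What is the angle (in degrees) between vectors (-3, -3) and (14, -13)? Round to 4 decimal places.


dot = -3*14 + -3*-13 = -3
|u| = 4.2426, |v| = 19.105
cos(angle) = -0.037
angle = 92.1211 degrees

92.1211 degrees


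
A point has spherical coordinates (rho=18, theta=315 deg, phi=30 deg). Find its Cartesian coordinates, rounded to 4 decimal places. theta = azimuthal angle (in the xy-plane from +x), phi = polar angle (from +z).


x = 18 * sin(30) * cos(315) = 6.364
y = 18 * sin(30) * sin(315) = -6.364
z = 18 * cos(30) = 15.5885

(6.364, -6.364, 15.5885)


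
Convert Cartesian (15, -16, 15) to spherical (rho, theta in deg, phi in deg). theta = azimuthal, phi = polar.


rho = sqrt(15^2 + (-16)^2 + 15^2) = 26.5707
theta = atan2(-16, 15) = 313.1524 deg
phi = acos(15/26.5707) = 55.6302 deg

rho = 26.5707, theta = 313.1524 deg, phi = 55.6302 deg


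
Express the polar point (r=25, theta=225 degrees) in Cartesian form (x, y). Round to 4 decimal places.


x = 25 * cos(225) = -17.6777
y = 25 * sin(225) = -17.6777

(-17.6777, -17.6777)


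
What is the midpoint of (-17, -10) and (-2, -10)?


Midpoint = ((-17+-2)/2, (-10+-10)/2) = (-9.5, -10)

(-9.5, -10)


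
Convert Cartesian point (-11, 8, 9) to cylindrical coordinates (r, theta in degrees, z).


r = sqrt((-11)^2 + 8^2) = 13.6015
theta = atan2(8, -11) = 143.9726 deg
z = 9

r = 13.6015, theta = 143.9726 deg, z = 9


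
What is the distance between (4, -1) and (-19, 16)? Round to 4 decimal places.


d = sqrt((-19-4)^2 + (16--1)^2) = 28.6007

28.6007


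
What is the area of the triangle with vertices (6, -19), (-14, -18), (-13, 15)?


Area = |x1(y2-y3) + x2(y3-y1) + x3(y1-y2)| / 2
= |6*(-18-15) + -14*(15--19) + -13*(-19--18)| / 2
= 330.5

330.5


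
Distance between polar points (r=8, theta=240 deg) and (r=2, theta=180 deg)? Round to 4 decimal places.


d = sqrt(r1^2 + r2^2 - 2*r1*r2*cos(t2-t1))
d = sqrt(8^2 + 2^2 - 2*8*2*cos(180-240)) = 7.2111

7.2111


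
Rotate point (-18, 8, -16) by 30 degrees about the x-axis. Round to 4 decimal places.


x' = -18
y' = 8*cos(30) - -16*sin(30) = 14.9282
z' = 8*sin(30) + -16*cos(30) = -9.8564

(-18, 14.9282, -9.8564)


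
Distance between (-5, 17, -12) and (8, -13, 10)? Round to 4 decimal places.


d = sqrt((8--5)^2 + (-13-17)^2 + (10--12)^2) = 39.4081

39.4081


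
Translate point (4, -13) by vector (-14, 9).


Translation: (x+dx, y+dy) = (4+-14, -13+9) = (-10, -4)

(-10, -4)


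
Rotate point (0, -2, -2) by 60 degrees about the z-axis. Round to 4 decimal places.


x' = 0*cos(60) - -2*sin(60) = 1.7321
y' = 0*sin(60) + -2*cos(60) = -1
z' = -2

(1.7321, -1, -2)


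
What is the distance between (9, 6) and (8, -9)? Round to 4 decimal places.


d = sqrt((8-9)^2 + (-9-6)^2) = 15.0333

15.0333


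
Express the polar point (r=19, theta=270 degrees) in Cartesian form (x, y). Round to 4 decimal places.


x = 19 * cos(270) = 0
y = 19 * sin(270) = -19

(0, -19)


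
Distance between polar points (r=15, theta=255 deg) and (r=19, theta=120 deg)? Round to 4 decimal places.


d = sqrt(r1^2 + r2^2 - 2*r1*r2*cos(t2-t1))
d = sqrt(15^2 + 19^2 - 2*15*19*cos(120-255)) = 31.4492

31.4492


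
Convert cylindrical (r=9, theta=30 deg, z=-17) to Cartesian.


x = 9 * cos(30) = 7.7942
y = 9 * sin(30) = 4.5
z = -17

(7.7942, 4.5, -17)


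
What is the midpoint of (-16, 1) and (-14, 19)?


Midpoint = ((-16+-14)/2, (1+19)/2) = (-15, 10)

(-15, 10)


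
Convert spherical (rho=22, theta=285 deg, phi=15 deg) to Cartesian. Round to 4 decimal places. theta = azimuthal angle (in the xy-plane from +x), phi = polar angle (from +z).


x = 22 * sin(15) * cos(285) = 1.4737
y = 22 * sin(15) * sin(285) = -5.5
z = 22 * cos(15) = 21.2504

(1.4737, -5.5, 21.2504)


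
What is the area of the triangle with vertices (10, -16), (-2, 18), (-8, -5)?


Area = |x1(y2-y3) + x2(y3-y1) + x3(y1-y2)| / 2
= |10*(18--5) + -2*(-5--16) + -8*(-16-18)| / 2
= 240

240


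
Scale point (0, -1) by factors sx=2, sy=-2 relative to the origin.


Scaling: (x*sx, y*sy) = (0*2, -1*-2) = (0, 2)

(0, 2)


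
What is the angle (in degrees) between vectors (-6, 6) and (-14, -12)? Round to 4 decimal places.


dot = -6*-14 + 6*-12 = 12
|u| = 8.4853, |v| = 18.4391
cos(angle) = 0.0767
angle = 85.6013 degrees

85.6013 degrees


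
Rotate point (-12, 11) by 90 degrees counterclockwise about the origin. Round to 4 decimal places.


x' = -12*cos(90) - 11*sin(90) = -11
y' = -12*sin(90) + 11*cos(90) = -12

(-11, -12)


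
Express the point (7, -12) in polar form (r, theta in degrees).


r = sqrt(7^2 + (-12)^2) = 13.8924
theta = atan2(-12, 7) = 300.2564 degrees

r = 13.8924, theta = 300.2564 degrees


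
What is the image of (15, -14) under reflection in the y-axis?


Reflection across y-axis: (x, y) -> (-x, y)
(15, -14) -> (-15, -14)

(-15, -14)


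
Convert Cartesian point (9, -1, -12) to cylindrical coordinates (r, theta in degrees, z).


r = sqrt(9^2 + (-1)^2) = 9.0554
theta = atan2(-1, 9) = 353.6598 deg
z = -12

r = 9.0554, theta = 353.6598 deg, z = -12


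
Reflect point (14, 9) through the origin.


Reflection through origin: (x, y) -> (-x, -y)
(14, 9) -> (-14, -9)

(-14, -9)


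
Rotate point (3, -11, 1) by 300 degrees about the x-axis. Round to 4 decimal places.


x' = 3
y' = -11*cos(300) - 1*sin(300) = -4.634
z' = -11*sin(300) + 1*cos(300) = 10.0263

(3, -4.634, 10.0263)


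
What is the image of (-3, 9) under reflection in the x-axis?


Reflection across x-axis: (x, y) -> (x, -y)
(-3, 9) -> (-3, -9)

(-3, -9)


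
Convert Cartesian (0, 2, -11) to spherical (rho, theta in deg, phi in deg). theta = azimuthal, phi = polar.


rho = sqrt(0^2 + 2^2 + (-11)^2) = 11.1803
theta = atan2(2, 0) = 90 deg
phi = acos(-11/11.1803) = 169.6952 deg

rho = 11.1803, theta = 90 deg, phi = 169.6952 deg


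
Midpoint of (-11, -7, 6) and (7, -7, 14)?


Midpoint = ((-11+7)/2, (-7+-7)/2, (6+14)/2) = (-2, -7, 10)

(-2, -7, 10)


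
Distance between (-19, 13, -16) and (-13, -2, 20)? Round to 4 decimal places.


d = sqrt((-13--19)^2 + (-2-13)^2 + (20--16)^2) = 39.4588

39.4588


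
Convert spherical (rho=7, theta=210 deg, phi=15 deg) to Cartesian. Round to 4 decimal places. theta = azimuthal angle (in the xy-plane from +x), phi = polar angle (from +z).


x = 7 * sin(15) * cos(210) = -1.569
y = 7 * sin(15) * sin(210) = -0.9059
z = 7 * cos(15) = 6.7615

(-1.569, -0.9059, 6.7615)


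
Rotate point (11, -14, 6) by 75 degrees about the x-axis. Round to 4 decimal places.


x' = 11
y' = -14*cos(75) - 6*sin(75) = -9.419
z' = -14*sin(75) + 6*cos(75) = -11.97

(11, -9.419, -11.97)


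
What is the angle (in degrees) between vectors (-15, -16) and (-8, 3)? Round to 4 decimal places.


dot = -15*-8 + -16*3 = 72
|u| = 21.9317, |v| = 8.544
cos(angle) = 0.3842
angle = 67.4037 degrees

67.4037 degrees


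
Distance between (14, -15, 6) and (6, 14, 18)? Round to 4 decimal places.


d = sqrt((6-14)^2 + (14--15)^2 + (18-6)^2) = 32.3883

32.3883


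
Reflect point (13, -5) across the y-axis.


Reflection across y-axis: (x, y) -> (-x, y)
(13, -5) -> (-13, -5)

(-13, -5)


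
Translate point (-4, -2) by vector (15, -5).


Translation: (x+dx, y+dy) = (-4+15, -2+-5) = (11, -7)

(11, -7)


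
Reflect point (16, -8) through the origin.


Reflection through origin: (x, y) -> (-x, -y)
(16, -8) -> (-16, 8)

(-16, 8)


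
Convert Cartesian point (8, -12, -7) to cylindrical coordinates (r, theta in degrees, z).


r = sqrt(8^2 + (-12)^2) = 14.4222
theta = atan2(-12, 8) = 303.6901 deg
z = -7

r = 14.4222, theta = 303.6901 deg, z = -7


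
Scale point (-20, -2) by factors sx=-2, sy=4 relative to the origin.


Scaling: (x*sx, y*sy) = (-20*-2, -2*4) = (40, -8)

(40, -8)


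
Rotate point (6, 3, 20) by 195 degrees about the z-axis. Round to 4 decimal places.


x' = 6*cos(195) - 3*sin(195) = -5.0191
y' = 6*sin(195) + 3*cos(195) = -4.4507
z' = 20

(-5.0191, -4.4507, 20)


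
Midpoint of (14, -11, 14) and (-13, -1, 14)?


Midpoint = ((14+-13)/2, (-11+-1)/2, (14+14)/2) = (0.5, -6, 14)

(0.5, -6, 14)


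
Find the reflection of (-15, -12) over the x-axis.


Reflection across x-axis: (x, y) -> (x, -y)
(-15, -12) -> (-15, 12)

(-15, 12)


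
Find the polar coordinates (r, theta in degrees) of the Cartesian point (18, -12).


r = sqrt(18^2 + (-12)^2) = 21.6333
theta = atan2(-12, 18) = 326.3099 degrees

r = 21.6333, theta = 326.3099 degrees


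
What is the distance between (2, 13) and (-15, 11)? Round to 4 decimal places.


d = sqrt((-15-2)^2 + (11-13)^2) = 17.1172

17.1172


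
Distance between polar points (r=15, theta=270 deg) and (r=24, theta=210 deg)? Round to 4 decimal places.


d = sqrt(r1^2 + r2^2 - 2*r1*r2*cos(t2-t1))
d = sqrt(15^2 + 24^2 - 2*15*24*cos(210-270)) = 21

21


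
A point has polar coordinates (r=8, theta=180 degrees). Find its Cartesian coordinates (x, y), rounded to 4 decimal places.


x = 8 * cos(180) = -8
y = 8 * sin(180) = 0

(-8, 0)


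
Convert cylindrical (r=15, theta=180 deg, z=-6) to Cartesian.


x = 15 * cos(180) = -15
y = 15 * sin(180) = 0
z = -6

(-15, 0, -6)


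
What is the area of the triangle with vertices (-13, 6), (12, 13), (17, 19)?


Area = |x1(y2-y3) + x2(y3-y1) + x3(y1-y2)| / 2
= |-13*(13-19) + 12*(19-6) + 17*(6-13)| / 2
= 57.5

57.5


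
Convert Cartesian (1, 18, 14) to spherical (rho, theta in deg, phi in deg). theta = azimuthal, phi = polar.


rho = sqrt(1^2 + 18^2 + 14^2) = 22.8254
theta = atan2(18, 1) = 86.8202 deg
phi = acos(14/22.8254) = 52.1678 deg

rho = 22.8254, theta = 86.8202 deg, phi = 52.1678 deg


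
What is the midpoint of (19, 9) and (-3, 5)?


Midpoint = ((19+-3)/2, (9+5)/2) = (8, 7)

(8, 7)


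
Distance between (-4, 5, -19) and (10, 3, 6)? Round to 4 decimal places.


d = sqrt((10--4)^2 + (3-5)^2 + (6--19)^2) = 28.7228

28.7228


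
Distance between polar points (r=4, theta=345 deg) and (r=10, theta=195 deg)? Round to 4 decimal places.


d = sqrt(r1^2 + r2^2 - 2*r1*r2*cos(t2-t1))
d = sqrt(4^2 + 10^2 - 2*4*10*cos(195-345)) = 13.6118

13.6118


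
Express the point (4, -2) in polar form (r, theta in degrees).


r = sqrt(4^2 + (-2)^2) = 4.4721
theta = atan2(-2, 4) = 333.4349 degrees

r = 4.4721, theta = 333.4349 degrees


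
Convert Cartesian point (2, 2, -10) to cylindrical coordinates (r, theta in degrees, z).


r = sqrt(2^2 + 2^2) = 2.8284
theta = atan2(2, 2) = 45 deg
z = -10

r = 2.8284, theta = 45 deg, z = -10


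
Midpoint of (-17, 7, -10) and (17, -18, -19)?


Midpoint = ((-17+17)/2, (7+-18)/2, (-10+-19)/2) = (0, -5.5, -14.5)

(0, -5.5, -14.5)


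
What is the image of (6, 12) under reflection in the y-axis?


Reflection across y-axis: (x, y) -> (-x, y)
(6, 12) -> (-6, 12)

(-6, 12)


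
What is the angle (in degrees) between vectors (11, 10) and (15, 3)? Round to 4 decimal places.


dot = 11*15 + 10*3 = 195
|u| = 14.8661, |v| = 15.2971
cos(angle) = 0.8575
angle = 30.9638 degrees

30.9638 degrees


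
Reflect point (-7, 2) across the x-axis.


Reflection across x-axis: (x, y) -> (x, -y)
(-7, 2) -> (-7, -2)

(-7, -2)


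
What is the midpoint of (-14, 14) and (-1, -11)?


Midpoint = ((-14+-1)/2, (14+-11)/2) = (-7.5, 1.5)

(-7.5, 1.5)


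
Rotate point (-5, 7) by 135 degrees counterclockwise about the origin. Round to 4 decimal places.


x' = -5*cos(135) - 7*sin(135) = -1.4142
y' = -5*sin(135) + 7*cos(135) = -8.4853

(-1.4142, -8.4853)


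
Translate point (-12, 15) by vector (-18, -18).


Translation: (x+dx, y+dy) = (-12+-18, 15+-18) = (-30, -3)

(-30, -3)


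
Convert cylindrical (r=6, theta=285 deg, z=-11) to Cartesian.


x = 6 * cos(285) = 1.5529
y = 6 * sin(285) = -5.7956
z = -11

(1.5529, -5.7956, -11)


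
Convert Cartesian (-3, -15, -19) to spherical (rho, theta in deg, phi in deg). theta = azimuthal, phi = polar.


rho = sqrt((-3)^2 + (-15)^2 + (-19)^2) = 24.3926
theta = atan2(-15, -3) = 258.6901 deg
phi = acos(-19/24.3926) = 141.1622 deg

rho = 24.3926, theta = 258.6901 deg, phi = 141.1622 deg


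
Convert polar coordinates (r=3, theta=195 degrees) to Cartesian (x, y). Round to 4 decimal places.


x = 3 * cos(195) = -2.8978
y = 3 * sin(195) = -0.7765

(-2.8978, -0.7765)


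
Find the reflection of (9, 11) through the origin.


Reflection through origin: (x, y) -> (-x, -y)
(9, 11) -> (-9, -11)

(-9, -11)


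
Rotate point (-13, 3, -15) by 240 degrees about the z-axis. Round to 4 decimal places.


x' = -13*cos(240) - 3*sin(240) = 9.0981
y' = -13*sin(240) + 3*cos(240) = 9.7583
z' = -15

(9.0981, 9.7583, -15)


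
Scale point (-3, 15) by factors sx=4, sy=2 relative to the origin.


Scaling: (x*sx, y*sy) = (-3*4, 15*2) = (-12, 30)

(-12, 30)


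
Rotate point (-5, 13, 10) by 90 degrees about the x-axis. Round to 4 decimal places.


x' = -5
y' = 13*cos(90) - 10*sin(90) = -10
z' = 13*sin(90) + 10*cos(90) = 13

(-5, -10, 13)


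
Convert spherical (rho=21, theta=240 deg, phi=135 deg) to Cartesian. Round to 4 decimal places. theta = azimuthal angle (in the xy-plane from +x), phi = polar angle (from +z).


x = 21 * sin(135) * cos(240) = -7.4246
y = 21 * sin(135) * sin(240) = -12.8598
z = 21 * cos(135) = -14.8492

(-7.4246, -12.8598, -14.8492)


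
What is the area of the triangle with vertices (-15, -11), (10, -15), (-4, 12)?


Area = |x1(y2-y3) + x2(y3-y1) + x3(y1-y2)| / 2
= |-15*(-15-12) + 10*(12--11) + -4*(-11--15)| / 2
= 309.5

309.5


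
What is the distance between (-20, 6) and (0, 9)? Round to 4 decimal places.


d = sqrt((0--20)^2 + (9-6)^2) = 20.2237

20.2237


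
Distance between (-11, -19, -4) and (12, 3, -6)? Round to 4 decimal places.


d = sqrt((12--11)^2 + (3--19)^2 + (-6--4)^2) = 31.8904

31.8904


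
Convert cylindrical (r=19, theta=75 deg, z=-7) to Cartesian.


x = 19 * cos(75) = 4.9176
y = 19 * sin(75) = 18.3526
z = -7

(4.9176, 18.3526, -7)


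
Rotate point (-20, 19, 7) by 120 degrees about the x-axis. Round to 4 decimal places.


x' = -20
y' = 19*cos(120) - 7*sin(120) = -15.5622
z' = 19*sin(120) + 7*cos(120) = 12.9545

(-20, -15.5622, 12.9545)
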